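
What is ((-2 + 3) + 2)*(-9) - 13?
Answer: -40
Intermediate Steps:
((-2 + 3) + 2)*(-9) - 13 = (1 + 2)*(-9) - 13 = 3*(-9) - 13 = -27 - 13 = -40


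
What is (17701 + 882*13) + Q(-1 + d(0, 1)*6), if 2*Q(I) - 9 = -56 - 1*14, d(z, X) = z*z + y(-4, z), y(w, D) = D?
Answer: 58273/2 ≈ 29137.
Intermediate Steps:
d(z, X) = z + z**2 (d(z, X) = z*z + z = z**2 + z = z + z**2)
Q(I) = -61/2 (Q(I) = 9/2 + (-56 - 1*14)/2 = 9/2 + (-56 - 14)/2 = 9/2 + (1/2)*(-70) = 9/2 - 35 = -61/2)
(17701 + 882*13) + Q(-1 + d(0, 1)*6) = (17701 + 882*13) - 61/2 = (17701 + 11466) - 61/2 = 29167 - 61/2 = 58273/2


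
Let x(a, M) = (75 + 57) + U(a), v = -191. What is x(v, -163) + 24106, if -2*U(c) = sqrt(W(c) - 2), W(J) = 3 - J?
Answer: 24238 - 4*sqrt(3) ≈ 24231.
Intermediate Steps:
U(c) = -sqrt(1 - c)/2 (U(c) = -sqrt((3 - c) - 2)/2 = -sqrt(1 - c)/2)
x(a, M) = 132 - sqrt(1 - a)/2 (x(a, M) = (75 + 57) - sqrt(1 - a)/2 = 132 - sqrt(1 - a)/2)
x(v, -163) + 24106 = (132 - sqrt(1 - 1*(-191))/2) + 24106 = (132 - sqrt(1 + 191)/2) + 24106 = (132 - 4*sqrt(3)) + 24106 = 24238 - 4*sqrt(3)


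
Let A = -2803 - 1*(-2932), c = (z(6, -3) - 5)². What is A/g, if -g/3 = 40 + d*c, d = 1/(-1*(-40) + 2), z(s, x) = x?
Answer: -903/872 ≈ -1.0356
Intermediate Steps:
d = 1/42 (d = 1/(40 + 2) = 1/42 ≈ 0.023810)
c = 64 (c = (-3 - 5)² = (-8)² = 64)
g = -872/7 (g = -3*(40 + (1/42)*64) = -3*(40 + 32/21) = -3*872/21 = -872/7 ≈ -124.57)
A = 129 (A = -2803 + 2932 = 129)
A/g = 129/(-872/7) = 129*(-7/872) = -903/872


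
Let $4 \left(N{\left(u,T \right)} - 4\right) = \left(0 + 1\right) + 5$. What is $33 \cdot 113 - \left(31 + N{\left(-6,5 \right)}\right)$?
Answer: $\frac{7385}{2} \approx 3692.5$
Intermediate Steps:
$N{\left(u,T \right)} = \frac{11}{2}$ ($N{\left(u,T \right)} = 4 + \frac{\left(0 + 1\right) + 5}{4} = 4 + \frac{1 + 5}{4} = 4 + \frac{1}{4} \cdot 6 = 4 + \frac{3}{2} = \frac{11}{2}$)
$33 \cdot 113 - \left(31 + N{\left(-6,5 \right)}\right) = 33 \cdot 113 - \frac{73}{2} = 3729 - \frac{73}{2} = \frac{7385}{2}$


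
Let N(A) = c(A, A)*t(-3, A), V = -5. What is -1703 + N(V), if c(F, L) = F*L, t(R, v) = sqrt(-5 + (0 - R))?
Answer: -1703 + 25*I*sqrt(2) ≈ -1703.0 + 35.355*I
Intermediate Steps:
t(R, v) = sqrt(-5 - R)
N(A) = I*sqrt(2)*A**2 (N(A) = (A*A)*sqrt(-5 - 1*(-3)) = A**2*sqrt(-5 + 3) = A**2*sqrt(-2) = A**2*(I*sqrt(2)) = I*sqrt(2)*A**2)
-1703 + N(V) = -1703 + I*sqrt(2)*(-5)**2 = -1703 + I*sqrt(2)*25 = -1703 + 25*I*sqrt(2)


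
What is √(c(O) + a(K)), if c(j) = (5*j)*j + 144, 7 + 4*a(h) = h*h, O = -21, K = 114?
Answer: 11*√185/2 ≈ 74.808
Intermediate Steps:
a(h) = -7/4 + h²/4 (a(h) = -7/4 + (h*h)/4 = -7/4 + h²/4)
c(j) = 144 + 5*j² (c(j) = 5*j² + 144 = 144 + 5*j²)
√(c(O) + a(K)) = √((144 + 5*(-21)²) + (-7/4 + (¼)*114²)) = √((144 + 5*441) + (-7/4 + (¼)*12996)) = √((144 + 2205) + (-7/4 + 3249)) = √(2349 + 12989/4) = √(22385/4) = 11*√185/2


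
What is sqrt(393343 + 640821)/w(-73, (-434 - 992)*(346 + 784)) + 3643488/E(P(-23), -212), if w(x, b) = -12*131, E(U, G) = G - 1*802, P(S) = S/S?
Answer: -607248/169 - sqrt(258541)/786 ≈ -3593.8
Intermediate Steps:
P(S) = 1
E(U, G) = -802 + G (E(U, G) = G - 802 = -802 + G)
w(x, b) = -1572
sqrt(393343 + 640821)/w(-73, (-434 - 992)*(346 + 784)) + 3643488/E(P(-23), -212) = sqrt(393343 + 640821)/(-1572) + 3643488/(-802 - 212) = sqrt(1034164)*(-1/1572) + 3643488/(-1014) = (2*sqrt(258541))*(-1/1572) + 3643488*(-1/1014) = -sqrt(258541)/786 - 607248/169 = -607248/169 - sqrt(258541)/786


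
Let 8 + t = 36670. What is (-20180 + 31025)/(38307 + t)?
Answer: 10845/74969 ≈ 0.14466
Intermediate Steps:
t = 36662 (t = -8 + 36670 = 36662)
(-20180 + 31025)/(38307 + t) = (-20180 + 31025)/(38307 + 36662) = 10845/74969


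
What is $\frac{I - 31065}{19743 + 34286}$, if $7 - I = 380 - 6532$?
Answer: $- \frac{24906}{54029} \approx -0.46097$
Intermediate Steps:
$I = 6159$ ($I = 7 - \left(380 - 6532\right) = 7 - -6152 = 7 + 6152 = 6159$)
$\frac{I - 31065}{19743 + 34286} = \frac{6159 - 31065}{19743 + 34286} = - \frac{24906}{54029}$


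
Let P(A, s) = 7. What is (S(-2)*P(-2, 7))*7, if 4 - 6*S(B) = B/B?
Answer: 49/2 ≈ 24.500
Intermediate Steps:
S(B) = ½ (S(B) = ⅔ - B/(6*B) = ⅔ - ⅙*1 = ⅔ - ⅙ = ½)
(S(-2)*P(-2, 7))*7 = ((½)*7)*7 = (7/2)*7 = 49/2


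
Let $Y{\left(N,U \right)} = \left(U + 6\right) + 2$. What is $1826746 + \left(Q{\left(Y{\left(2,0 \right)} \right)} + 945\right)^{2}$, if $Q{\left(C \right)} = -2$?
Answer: $2715995$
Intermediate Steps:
$Y{\left(N,U \right)} = 8 + U$ ($Y{\left(N,U \right)} = \left(6 + U\right) + 2 = 8 + U$)
$1826746 + \left(Q{\left(Y{\left(2,0 \right)} \right)} + 945\right)^{2} = 1826746 + \left(-2 + 945\right)^{2} = 1826746 + 943^{2} = 1826746 + 889249 = 2715995$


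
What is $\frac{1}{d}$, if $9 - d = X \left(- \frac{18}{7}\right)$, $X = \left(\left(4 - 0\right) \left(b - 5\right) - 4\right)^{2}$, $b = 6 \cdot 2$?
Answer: $\frac{7}{10431} \approx 0.00067108$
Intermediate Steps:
$b = 12$
$X = 576$ ($X = \left(\left(4 - 0\right) \left(12 - 5\right) - 4\right)^{2} = \left(\left(4 + 0\right) 7 - 4\right)^{2} = \left(4 \cdot 7 - 4\right)^{2} = \left(28 - 4\right)^{2} = 24^{2} = 576$)
$d = \frac{10431}{7}$ ($d = 9 - 576 \left(- \frac{18}{7}\right) = 9 - - \frac{10368}{7} = 9 + \frac{10368}{7} = \frac{10431}{7} \approx 1490.1$)
$\frac{1}{d} = \frac{1}{\frac{10431}{7}} = \frac{7}{10431}$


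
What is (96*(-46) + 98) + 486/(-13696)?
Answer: -29569907/6848 ≈ -4318.0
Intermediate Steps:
(96*(-46) + 98) + 486/(-13696) = (-4416 + 98) + 486*(-1/13696) = -4318 - 243/6848 = -29569907/6848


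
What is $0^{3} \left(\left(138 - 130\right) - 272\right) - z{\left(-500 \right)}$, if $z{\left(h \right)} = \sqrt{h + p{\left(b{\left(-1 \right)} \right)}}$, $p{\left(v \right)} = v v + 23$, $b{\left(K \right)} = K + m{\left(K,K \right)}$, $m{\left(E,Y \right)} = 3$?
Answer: $- i \sqrt{473} \approx - 21.749 i$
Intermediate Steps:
$b{\left(K \right)} = 3 + K$ ($b{\left(K \right)} = K + 3 = 3 + K$)
$p{\left(v \right)} = 23 + v^{2}$ ($p{\left(v \right)} = v^{2} + 23 = 23 + v^{2}$)
$z{\left(h \right)} = \sqrt{27 + h}$ ($z{\left(h \right)} = \sqrt{h + \left(23 + \left(3 - 1\right)^{2}\right)} = \sqrt{h + \left(23 + 2^{2}\right)} = \sqrt{h + \left(23 + 4\right)} = \sqrt{h + 27} = \sqrt{27 + h}$)
$0^{3} \left(\left(138 - 130\right) - 272\right) - z{\left(-500 \right)} = 0^{3} \left(\left(138 - 130\right) - 272\right) - \sqrt{27 - 500} = 0 \left(\left(138 - 130\right) - 272\right) - \sqrt{-473} = 0 \left(8 - 272\right) - i \sqrt{473} = 0 \left(-264\right) - i \sqrt{473} = 0 - i \sqrt{473} = - i \sqrt{473}$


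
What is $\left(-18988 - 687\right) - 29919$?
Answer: $-49594$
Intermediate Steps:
$\left(-18988 - 687\right) - 29919 = -19675 - 29919 = -49594$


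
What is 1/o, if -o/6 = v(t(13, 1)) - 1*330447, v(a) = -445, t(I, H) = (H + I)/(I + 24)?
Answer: 1/1985352 ≈ 5.0369e-7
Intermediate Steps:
t(I, H) = (H + I)/(24 + I)
o = 1985352 (o = -6*(-445 - 1*330447) = -6*(-445 - 330447) = -6*(-330892) = 1985352)
1/o = 1/1985352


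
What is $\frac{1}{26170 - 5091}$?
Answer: $\frac{1}{21079} \approx 4.7441 \cdot 10^{-5}$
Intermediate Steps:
$\frac{1}{26170 - 5091} = \frac{1}{21079}$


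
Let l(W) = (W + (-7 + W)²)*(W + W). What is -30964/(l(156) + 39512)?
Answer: -7741/1753724 ≈ -0.0044140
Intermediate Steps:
l(W) = 2*W*(W + (-7 + W)²) (l(W) = (W + (-7 + W)²)*(2*W) = 2*W*(W + (-7 + W)²))
-30964/(l(156) + 39512) = -30964/(2*156*(156 + (-7 + 156)²) + 39512) = -30964/(2*156*(156 + 149²) + 39512) = -30964/(2*156*(156 + 22201) + 39512) = -30964/(2*156*22357 + 39512) = -30964/(6975384 + 39512) = -30964/7014896 = -30964*1/7014896 = -7741/1753724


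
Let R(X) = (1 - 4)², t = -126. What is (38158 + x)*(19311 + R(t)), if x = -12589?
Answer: 493993080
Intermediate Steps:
R(X) = 9 (R(X) = (-3)² = 9)
(38158 + x)*(19311 + R(t)) = (38158 - 12589)*(19311 + 9) = 25569*19320 = 493993080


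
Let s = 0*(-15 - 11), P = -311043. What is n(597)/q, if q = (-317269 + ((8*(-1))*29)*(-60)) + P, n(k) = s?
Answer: 0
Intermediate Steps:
s = 0 (s = 0*(-26) = 0)
n(k) = 0
q = -614392 (q = (-317269 + ((8*(-1))*29)*(-60)) - 311043 = (-317269 - 8*29*(-60)) - 311043 = (-317269 - 232*(-60)) - 311043 = (-317269 + 13920) - 311043 = -303349 - 311043 = -614392)
n(597)/q = 0/(-614392) = 0*(-1/614392) = 0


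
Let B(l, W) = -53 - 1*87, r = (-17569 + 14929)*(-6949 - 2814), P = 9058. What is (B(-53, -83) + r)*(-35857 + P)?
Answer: -690722249820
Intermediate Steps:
r = 25774320 (r = -2640*(-9763) = 25774320)
B(l, W) = -140 (B(l, W) = -53 - 87 = -140)
(B(-53, -83) + r)*(-35857 + P) = (-140 + 25774320)*(-35857 + 9058) = 25774180*(-26799) = -690722249820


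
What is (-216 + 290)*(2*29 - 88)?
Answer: -2220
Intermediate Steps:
(-216 + 290)*(2*29 - 88) = 74*(58 - 88) = 74*(-30) = -2220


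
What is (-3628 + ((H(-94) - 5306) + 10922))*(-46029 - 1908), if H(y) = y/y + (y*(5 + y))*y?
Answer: 37602501855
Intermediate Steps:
H(y) = 1 + y**2*(5 + y)
(-3628 + ((H(-94) - 5306) + 10922))*(-46029 - 1908) = (-3628 + (((1 + (-94)**3 + 5*(-94)**2) - 5306) + 10922))*(-46029 - 1908) = (-3628 + (((1 - 830584 + 5*8836) - 5306) + 10922))*(-47937) = (-3628 + (((1 - 830584 + 44180) - 5306) + 10922))*(-47937) = (-3628 + ((-786403 - 5306) + 10922))*(-47937) = (-3628 + (-791709 + 10922))*(-47937) = (-3628 - 780787)*(-47937) = -784415*(-47937) = 37602501855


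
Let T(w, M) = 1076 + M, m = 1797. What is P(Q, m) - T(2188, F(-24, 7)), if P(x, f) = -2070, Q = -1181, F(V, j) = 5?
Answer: -3151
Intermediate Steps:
P(Q, m) - T(2188, F(-24, 7)) = -2070 - (1076 + 5) = -2070 - 1*1081 = -2070 - 1081 = -3151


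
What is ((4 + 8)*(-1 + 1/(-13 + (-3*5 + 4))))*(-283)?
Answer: 7075/2 ≈ 3537.5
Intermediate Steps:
((4 + 8)*(-1 + 1/(-13 + (-3*5 + 4))))*(-283) = (12*(-1 + 1/(-13 + (-15 + 4))))*(-283) = (12*(-1 + 1/(-13 - 11)))*(-283) = (12*(-1 + 1/(-24)))*(-283) = (12*(-1 - 1/24))*(-283) = (12*(-25/24))*(-283) = -25/2*(-283) = 7075/2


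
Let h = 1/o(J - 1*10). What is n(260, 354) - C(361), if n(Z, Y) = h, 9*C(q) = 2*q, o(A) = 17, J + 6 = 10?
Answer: -12265/153 ≈ -80.163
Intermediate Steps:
J = 4 (J = -6 + 10 = 4)
C(q) = 2*q/9 (C(q) = (2*q)/9 = 2*q/9)
h = 1/17 ≈ 0.058824
n(Z, Y) = 1/17
n(260, 354) - C(361) = 1/17 - 2*361/9 = 1/17 - 1*722/9 = 1/17 - 722/9 = -12265/153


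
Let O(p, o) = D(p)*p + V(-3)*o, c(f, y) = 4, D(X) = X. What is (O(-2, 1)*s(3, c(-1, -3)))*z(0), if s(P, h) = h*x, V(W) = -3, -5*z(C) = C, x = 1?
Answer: 0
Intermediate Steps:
z(C) = -C/5
s(P, h) = h (s(P, h) = h*1 = h)
O(p, o) = p**2 - 3*o (O(p, o) = p*p - 3*o = p**2 - 3*o)
(O(-2, 1)*s(3, c(-1, -3)))*z(0) = (((-2)**2 - 3*1)*4)*(-1/5*0) = ((4 - 3)*4)*0 = (1*4)*0 = 4*0 = 0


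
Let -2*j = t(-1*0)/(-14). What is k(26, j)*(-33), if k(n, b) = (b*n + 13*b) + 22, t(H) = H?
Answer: -726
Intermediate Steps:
j = 0 (j = -(-1*0)/(2*(-14)) = -0*(-1)/14 = -½*0 = 0)
k(n, b) = 22 + 13*b + b*n (k(n, b) = (13*b + b*n) + 22 = 22 + 13*b + b*n)
k(26, j)*(-33) = (22 + 13*0 + 0*26)*(-33) = (22 + 0 + 0)*(-33) = 22*(-33) = -726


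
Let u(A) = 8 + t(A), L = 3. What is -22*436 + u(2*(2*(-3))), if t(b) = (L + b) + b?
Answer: -9605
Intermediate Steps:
t(b) = 3 + 2*b (t(b) = (3 + b) + b = 3 + 2*b)
u(A) = 11 + 2*A (u(A) = 8 + (3 + 2*A) = 11 + 2*A)
-22*436 + u(2*(2*(-3))) = -22*436 + (11 + 2*(2*(2*(-3)))) = -9592 + (11 + 2*(2*(-6))) = -9592 + (11 + 2*(-12)) = -9592 + (11 - 24) = -9592 - 13 = -9605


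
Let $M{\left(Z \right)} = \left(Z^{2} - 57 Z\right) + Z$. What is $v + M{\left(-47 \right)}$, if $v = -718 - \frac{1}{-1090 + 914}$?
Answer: $\frac{725649}{176} \approx 4123.0$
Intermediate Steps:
$M{\left(Z \right)} = Z^{2} - 56 Z$
$v = - \frac{126367}{176}$ ($v = -718 - \frac{1}{-176} = -718 - - \frac{1}{176} = -718 + \frac{1}{176} = - \frac{126367}{176} \approx -717.99$)
$v + M{\left(-47 \right)} = - \frac{126367}{176} - 47 \left(-56 - 47\right) = - \frac{126367}{176} - -4841 = - \frac{126367}{176} + 4841 = \frac{725649}{176}$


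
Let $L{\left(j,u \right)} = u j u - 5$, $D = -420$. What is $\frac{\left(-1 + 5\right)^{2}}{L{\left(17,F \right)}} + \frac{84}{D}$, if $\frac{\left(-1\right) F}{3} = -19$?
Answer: $- \frac{13787}{69035} \approx -0.19971$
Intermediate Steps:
$F = 57$ ($F = \left(-3\right) \left(-19\right) = 57$)
$L{\left(j,u \right)} = -5 + j u^{2}$ ($L{\left(j,u \right)} = j u u - 5 = j u^{2} - 5 = -5 + j u^{2}$)
$\frac{\left(-1 + 5\right)^{2}}{L{\left(17,F \right)}} + \frac{84}{D} = \frac{\left(-1 + 5\right)^{2}}{-5 + 17 \cdot 57^{2}} + \frac{84}{-420} = \frac{4^{2}}{-5 + 17 \cdot 3249} + 84 \left(- \frac{1}{420}\right) = \frac{16}{-5 + 55233} - \frac{1}{5} = \frac{16}{55228} - \frac{1}{5} = 16 \cdot \frac{1}{55228} - \frac{1}{5} = \frac{4}{13807} - \frac{1}{5} = - \frac{13787}{69035}$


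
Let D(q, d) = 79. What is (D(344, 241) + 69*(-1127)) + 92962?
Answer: 15278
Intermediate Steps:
(D(344, 241) + 69*(-1127)) + 92962 = (79 + 69*(-1127)) + 92962 = (79 - 77763) + 92962 = -77684 + 92962 = 15278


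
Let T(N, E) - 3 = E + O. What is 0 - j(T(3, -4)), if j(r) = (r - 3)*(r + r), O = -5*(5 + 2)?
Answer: -2808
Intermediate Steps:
O = -35 (O = -5*7 = -35)
T(N, E) = -32 + E (T(N, E) = 3 + (E - 35) = 3 + (-35 + E) = -32 + E)
j(r) = 2*r*(-3 + r) (j(r) = (-3 + r)*(2*r) = 2*r*(-3 + r))
0 - j(T(3, -4)) = 0 - 2*(-32 - 4)*(-3 + (-32 - 4)) = 0 - 2*(-36)*(-3 - 36) = 0 - 2*(-36)*(-39) = 0 - 1*2808 = 0 - 2808 = -2808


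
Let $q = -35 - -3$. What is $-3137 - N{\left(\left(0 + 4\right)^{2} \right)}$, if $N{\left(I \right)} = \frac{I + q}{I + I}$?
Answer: $- \frac{6273}{2} \approx -3136.5$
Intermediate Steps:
$q = -32$ ($q = -35 + 3 = -32$)
$N{\left(I \right)} = \frac{-32 + I}{2 I}$ ($N{\left(I \right)} = \frac{I - 32}{I + I} = \frac{-32 + I}{2 I}$)
$-3137 - N{\left(\left(0 + 4\right)^{2} \right)} = -3137 - \frac{-32 + \left(0 + 4\right)^{2}}{2 \left(0 + 4\right)^{2}} = -3137 - \frac{-32 + 4^{2}}{2 \cdot 4^{2}} = -3137 - \frac{-32 + 16}{2 \cdot 16} = -3137 - \frac{1}{2} \cdot \frac{1}{16} \left(-16\right) = -3137 - - \frac{1}{2} = -3137 + \frac{1}{2} = - \frac{6273}{2}$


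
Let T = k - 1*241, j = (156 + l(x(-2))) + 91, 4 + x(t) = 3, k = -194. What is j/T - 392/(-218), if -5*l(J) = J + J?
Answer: 291467/237075 ≈ 1.2294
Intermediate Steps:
x(t) = -1 (x(t) = -4 + 3 = -1)
l(J) = -2*J/5 (l(J) = -(J + J)/5 = -2*J/5)
j = 1237/5 (j = (156 - 2/5*(-1)) + 91 = (156 + 2/5) + 91 = 782/5 + 91 = 1237/5 ≈ 247.40)
T = -435 (T = -194 - 1*241 = -194 - 241 = -435)
j/T - 392/(-218) = (1237/5)/(-435) - 392/(-218) = (1237/5)*(-1/435) - 392*(-1/218) = -1237/2175 + 196/109 = 291467/237075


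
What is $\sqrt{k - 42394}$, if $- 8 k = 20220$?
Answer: $\frac{i \sqrt{179686}}{2} \approx 211.95 i$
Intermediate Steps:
$k = - \frac{5055}{2}$ ($k = \left(- \frac{1}{8}\right) 20220 = - \frac{5055}{2} \approx -2527.5$)
$\sqrt{k - 42394} = \sqrt{- \frac{5055}{2} - 42394} = \sqrt{- \frac{89843}{2}} = \frac{i \sqrt{179686}}{2}$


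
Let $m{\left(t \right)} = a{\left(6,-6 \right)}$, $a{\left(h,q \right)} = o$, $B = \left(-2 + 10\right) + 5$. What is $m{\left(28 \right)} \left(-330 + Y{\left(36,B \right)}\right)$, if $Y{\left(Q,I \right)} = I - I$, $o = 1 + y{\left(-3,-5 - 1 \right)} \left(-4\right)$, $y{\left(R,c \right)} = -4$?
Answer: $-5610$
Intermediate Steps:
$o = 17$ ($o = 1 - -16 = 1 + 16 = 17$)
$B = 13$ ($B = 8 + 5 = 13$)
$a{\left(h,q \right)} = 17$
$m{\left(t \right)} = 17$
$Y{\left(Q,I \right)} = 0$
$m{\left(28 \right)} \left(-330 + Y{\left(36,B \right)}\right) = 17 \left(-330 + 0\right) = 17 \left(-330\right) = -5610$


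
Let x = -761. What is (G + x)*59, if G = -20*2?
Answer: -47259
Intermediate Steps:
G = -40
(G + x)*59 = (-40 - 761)*59 = -801*59 = -47259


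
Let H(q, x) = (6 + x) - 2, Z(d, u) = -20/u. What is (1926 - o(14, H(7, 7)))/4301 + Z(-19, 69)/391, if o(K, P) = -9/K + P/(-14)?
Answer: 929408/2077383 ≈ 0.44739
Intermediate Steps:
H(q, x) = 4 + x
o(K, P) = -9/K - P/14 (o(K, P) = -9/K + P*(-1/14) = -9/K - P/14)
(1926 - o(14, H(7, 7)))/4301 + Z(-19, 69)/391 = (1926 - (-9/14 - (4 + 7)/14))/4301 - 20/69/391 = (1926 - (-9*1/14 - 1/14*11))*(1/4301) - 20*1/69*(1/391) = (1926 - (-9/14 - 11/14))*(1/4301) - 20/69*1/391 = (1926 - 1*(-10/7))*(1/4301) - 20/26979 = (1926 + 10/7)*(1/4301) - 20/26979 = (13492/7)*(1/4301) - 20/26979 = 13492/30107 - 20/26979 = 929408/2077383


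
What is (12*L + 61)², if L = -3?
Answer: 625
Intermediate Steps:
(12*L + 61)² = (12*(-3) + 61)² = (-36 + 61)² = 25² = 625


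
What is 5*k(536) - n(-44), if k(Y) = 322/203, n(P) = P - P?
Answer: 230/29 ≈ 7.9310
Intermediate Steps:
n(P) = 0
k(Y) = 46/29 (k(Y) = 322*(1/203) = 46/29)
5*k(536) - n(-44) = 5*(46/29) - 1*0 = 230/29 + 0 = 230/29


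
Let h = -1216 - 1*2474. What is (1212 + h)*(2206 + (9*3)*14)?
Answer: -6403152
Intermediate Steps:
h = -3690 (h = -1216 - 2474 = -3690)
(1212 + h)*(2206 + (9*3)*14) = (1212 - 3690)*(2206 + (9*3)*14) = -2478*(2206 + 27*14) = -2478*(2206 + 378) = -2478*2584 = -6403152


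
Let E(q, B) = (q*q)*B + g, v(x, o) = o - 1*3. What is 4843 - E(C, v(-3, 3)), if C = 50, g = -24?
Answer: 4867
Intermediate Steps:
v(x, o) = -3 + o (v(x, o) = o - 3 = -3 + o)
E(q, B) = -24 + B*q**2 (E(q, B) = (q*q)*B - 24 = q**2*B - 24 = B*q**2 - 24 = -24 + B*q**2)
4843 - E(C, v(-3, 3)) = 4843 - (-24 + (-3 + 3)*50**2) = 4843 - (-24 + 0*2500) = 4843 - (-24 + 0) = 4843 - 1*(-24) = 4843 + 24 = 4867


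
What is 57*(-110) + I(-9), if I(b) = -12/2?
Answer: -6276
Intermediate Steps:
I(b) = -6 (I(b) = -12*½ = -6)
57*(-110) + I(-9) = 57*(-110) - 6 = -6270 - 6 = -6276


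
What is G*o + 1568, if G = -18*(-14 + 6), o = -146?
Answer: -19456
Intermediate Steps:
G = 144 (G = -18*(-8) = 144)
G*o + 1568 = 144*(-146) + 1568 = -21024 + 1568 = -19456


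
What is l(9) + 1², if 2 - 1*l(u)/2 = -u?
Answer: 23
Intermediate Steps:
l(u) = 4 + 2*u (l(u) = 4 - (-2)*u = 4 + 2*u)
l(9) + 1² = (4 + 2*9) + 1² = (4 + 18) + 1 = 22 + 1 = 23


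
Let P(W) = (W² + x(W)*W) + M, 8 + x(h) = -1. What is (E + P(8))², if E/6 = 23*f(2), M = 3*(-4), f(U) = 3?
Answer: 155236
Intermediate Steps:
x(h) = -9 (x(h) = -8 - 1 = -9)
M = -12
P(W) = -12 + W² - 9*W (P(W) = (W² - 9*W) - 12 = -12 + W² - 9*W)
E = 414 (E = 6*(23*3) = 6*69 = 414)
(E + P(8))² = (414 + (-12 + 8² - 9*8))² = (414 + (-12 + 64 - 72))² = (414 - 20)² = 394² = 155236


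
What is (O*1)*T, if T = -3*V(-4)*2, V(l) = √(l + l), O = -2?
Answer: 24*I*√2 ≈ 33.941*I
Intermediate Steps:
V(l) = √2*√l (V(l) = √(2*l) = √2*√l)
T = -12*I*√2 (T = -3*√2*√(-4)*2 = -3*√2*2*I*2 = -6*I*√2*2 = -12*I*√2 ≈ -16.971*I)
(O*1)*T = (-2*1)*(-12*I*√2) = -(-24)*I*√2 = 24*I*√2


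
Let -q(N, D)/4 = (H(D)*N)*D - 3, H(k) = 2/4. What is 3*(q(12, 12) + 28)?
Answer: -744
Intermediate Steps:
H(k) = 1/2 (H(k) = 2*(1/4) = 1/2)
q(N, D) = 12 - 2*D*N (q(N, D) = -4*((N/2)*D - 3) = -4*(D*N/2 - 3) = -4*(-3 + D*N/2) = 12 - 2*D*N)
3*(q(12, 12) + 28) = 3*((12 - 2*12*12) + 28) = 3*((12 - 288) + 28) = 3*(-276 + 28) = 3*(-248) = -744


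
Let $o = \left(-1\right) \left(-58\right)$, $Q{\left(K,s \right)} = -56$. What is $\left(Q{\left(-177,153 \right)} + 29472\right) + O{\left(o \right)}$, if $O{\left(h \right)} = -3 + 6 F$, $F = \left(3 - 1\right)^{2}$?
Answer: $29437$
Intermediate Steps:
$o = 58$
$F = 4$ ($F = 2^{2} = 4$)
$O{\left(h \right)} = 21$ ($O{\left(h \right)} = -3 + 6 \cdot 4 = -3 + 24 = 21$)
$\left(Q{\left(-177,153 \right)} + 29472\right) + O{\left(o \right)} = \left(-56 + 29472\right) + 21 = 29416 + 21 = 29437$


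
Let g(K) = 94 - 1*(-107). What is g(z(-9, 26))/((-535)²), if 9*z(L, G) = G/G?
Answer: 201/286225 ≈ 0.00070225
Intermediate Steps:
z(L, G) = ⅑ (z(L, G) = (G/G)/9 = (⅑)*1 = ⅑)
g(K) = 201 (g(K) = 94 + 107 = 201)
g(z(-9, 26))/((-535)²) = 201/((-535)²) = 201/286225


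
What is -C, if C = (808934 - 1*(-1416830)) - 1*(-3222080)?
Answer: -5447844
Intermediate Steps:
C = 5447844 (C = (808934 + 1416830) + 3222080 = 2225764 + 3222080 = 5447844)
-C = -1*5447844 = -5447844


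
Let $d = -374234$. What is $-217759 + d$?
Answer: $-591993$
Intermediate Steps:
$-217759 + d = -217759 - 374234 = -591993$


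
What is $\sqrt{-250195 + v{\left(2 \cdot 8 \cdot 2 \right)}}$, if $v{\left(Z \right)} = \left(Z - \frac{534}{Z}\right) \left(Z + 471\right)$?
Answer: $\frac{i \sqrt{3879885}}{4} \approx 492.44 i$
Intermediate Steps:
$v{\left(Z \right)} = \left(471 + Z\right) \left(Z - \frac{534}{Z}\right)$ ($v{\left(Z \right)} = \left(Z - \frac{534}{Z}\right) \left(471 + Z\right) = \left(471 + Z\right) \left(Z - \frac{534}{Z}\right)$)
$\sqrt{-250195 + v{\left(2 \cdot 8 \cdot 2 \right)}} = \sqrt{-250195 - \left(534 - 1024 + \frac{125757}{16} - 471 \cdot 2 \cdot 8 \cdot 2\right)} = \sqrt{-250195 - \left(534 - 1024 + \frac{125757}{16} - 7536 \cdot 2\right)} = \sqrt{-250195 + \left(-534 + 32^{2} - \frac{251514}{32} + 471 \cdot 32\right)} = \sqrt{-250195 + \left(-534 + 1024 - \frac{125757}{16} + 15072\right)} = \sqrt{-250195 + \frac{123235}{16}} = \sqrt{- \frac{3879885}{16}} = \frac{i \sqrt{3879885}}{4}$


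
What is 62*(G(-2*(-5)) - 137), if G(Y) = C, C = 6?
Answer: -8122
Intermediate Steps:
G(Y) = 6
62*(G(-2*(-5)) - 137) = 62*(6 - 137) = 62*(-131) = -8122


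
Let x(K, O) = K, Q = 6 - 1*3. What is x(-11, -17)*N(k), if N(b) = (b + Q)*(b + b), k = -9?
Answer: -1188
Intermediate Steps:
Q = 3 (Q = 6 - 3 = 3)
N(b) = 2*b*(3 + b) (N(b) = (b + 3)*(b + b) = (3 + b)*(2*b) = 2*b*(3 + b))
x(-11, -17)*N(k) = -22*(-9)*(3 - 9) = -22*(-9)*(-6) = -11*108 = -1188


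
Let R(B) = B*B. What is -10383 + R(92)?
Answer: -1919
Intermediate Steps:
R(B) = B**2
-10383 + R(92) = -10383 + 92**2 = -10383 + 8464 = -1919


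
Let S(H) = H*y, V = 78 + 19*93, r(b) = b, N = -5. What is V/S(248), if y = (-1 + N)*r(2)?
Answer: -615/992 ≈ -0.61996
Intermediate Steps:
y = -12 (y = (-1 - 5)*2 = -6*2 = -12)
V = 1845 (V = 78 + 1767 = 1845)
S(H) = -12*H (S(H) = H*(-12) = -12*H)
V/S(248) = 1845/((-12*248)) = 1845/(-2976) = 1845*(-1/2976) = -615/992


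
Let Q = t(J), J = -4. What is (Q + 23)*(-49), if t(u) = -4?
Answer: -931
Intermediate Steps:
Q = -4
(Q + 23)*(-49) = (-4 + 23)*(-49) = 19*(-49) = -931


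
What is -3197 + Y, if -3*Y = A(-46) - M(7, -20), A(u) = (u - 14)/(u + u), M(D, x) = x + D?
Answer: -220907/69 ≈ -3201.6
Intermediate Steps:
M(D, x) = D + x
A(u) = (-14 + u)/(2*u) (A(u) = (-14 + u)/((2*u)) = (-14 + u)*(1/(2*u)) = (-14 + u)/(2*u))
Y = -314/69 (Y = -((½)*(-14 - 46)/(-46) - (7 - 20))/3 = -((½)*(-1/46)*(-60) - 1*(-13))/3 = -(15/23 + 13)/3 = -⅓*314/23 = -314/69 ≈ -4.5507)
-3197 + Y = -3197 - 314/69 = -220907/69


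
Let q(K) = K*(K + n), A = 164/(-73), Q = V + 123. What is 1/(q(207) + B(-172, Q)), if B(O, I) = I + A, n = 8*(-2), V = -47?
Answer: 73/2891585 ≈ 2.5246e-5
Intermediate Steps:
n = -16
Q = 76 (Q = -47 + 123 = 76)
A = -164/73 (A = 164*(-1/73) = -164/73 ≈ -2.2466)
B(O, I) = -164/73 + I (B(O, I) = I - 164/73 = -164/73 + I)
q(K) = K*(-16 + K) (q(K) = K*(K - 16) = K*(-16 + K))
1/(q(207) + B(-172, Q)) = 1/(207*(-16 + 207) + (-164/73 + 76)) = 1/(207*191 + 5384/73) = 1/(39537 + 5384/73) = 1/(2891585/73) = 73/2891585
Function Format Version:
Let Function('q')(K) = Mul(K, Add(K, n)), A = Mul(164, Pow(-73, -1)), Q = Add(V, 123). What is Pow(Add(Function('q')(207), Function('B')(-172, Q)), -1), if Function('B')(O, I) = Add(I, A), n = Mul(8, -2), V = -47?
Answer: Rational(73, 2891585) ≈ 2.5246e-5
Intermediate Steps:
n = -16
Q = 76 (Q = Add(-47, 123) = 76)
A = Rational(-164, 73) (A = Mul(164, Rational(-1, 73)) = Rational(-164, 73) ≈ -2.2466)
Function('B')(O, I) = Add(Rational(-164, 73), I) (Function('B')(O, I) = Add(I, Rational(-164, 73)) = Add(Rational(-164, 73), I))
Function('q')(K) = Mul(K, Add(-16, K)) (Function('q')(K) = Mul(K, Add(K, -16)) = Mul(K, Add(-16, K)))
Pow(Add(Function('q')(207), Function('B')(-172, Q)), -1) = Pow(Add(Mul(207, Add(-16, 207)), Add(Rational(-164, 73), 76)), -1) = Pow(Add(Mul(207, 191), Rational(5384, 73)), -1) = Pow(Add(39537, Rational(5384, 73)), -1) = Pow(Rational(2891585, 73), -1) = Rational(73, 2891585)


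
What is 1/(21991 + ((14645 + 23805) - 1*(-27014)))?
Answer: 1/87455 ≈ 1.1434e-5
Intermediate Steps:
1/(21991 + ((14645 + 23805) - 1*(-27014))) = 1/(21991 + (38450 + 27014)) = 1/(21991 + 65464) = 1/87455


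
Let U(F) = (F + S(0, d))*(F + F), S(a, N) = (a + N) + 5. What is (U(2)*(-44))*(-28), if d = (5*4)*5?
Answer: 527296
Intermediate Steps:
d = 100 (d = 20*5 = 100)
S(a, N) = 5 + N + a (S(a, N) = (N + a) + 5 = 5 + N + a)
U(F) = 2*F*(105 + F) (U(F) = (F + (5 + 100 + 0))*(F + F) = (F + 105)*(2*F) = (105 + F)*(2*F) = 2*F*(105 + F))
(U(2)*(-44))*(-28) = ((2*2*(105 + 2))*(-44))*(-28) = ((2*2*107)*(-44))*(-28) = (428*(-44))*(-28) = -18832*(-28) = 527296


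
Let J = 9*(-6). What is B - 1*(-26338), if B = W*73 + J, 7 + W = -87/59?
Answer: 1514256/59 ≈ 25665.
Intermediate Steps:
W = -500/59 (W = -7 - 87/59 = -500/59 ≈ -8.4746)
J = -54
B = -39686/59 (B = -500/59*73 - 54 = -36500/59 - 54 = -39686/59 ≈ -672.64)
B - 1*(-26338) = -39686/59 - 1*(-26338) = -39686/59 + 26338 = 1514256/59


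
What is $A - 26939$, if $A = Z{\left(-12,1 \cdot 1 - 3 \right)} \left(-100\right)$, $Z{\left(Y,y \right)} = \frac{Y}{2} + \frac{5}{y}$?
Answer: $-26089$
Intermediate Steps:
$Z{\left(Y,y \right)} = \frac{Y}{2} + \frac{5}{y}$ ($Z{\left(Y,y \right)} = Y \frac{1}{2} + \frac{5}{y} = \frac{Y}{2} + \frac{5}{y}$)
$A = 850$ ($A = \left(\frac{1}{2} \left(-12\right) + \frac{5}{1 \cdot 1 - 3}\right) \left(-100\right) = \left(-6 + \frac{5}{1 - 3}\right) \left(-100\right) = \left(-6 + \frac{5}{-2}\right) \left(-100\right) = \left(-6 + 5 \left(- \frac{1}{2}\right)\right) \left(-100\right) = \left(-6 - \frac{5}{2}\right) \left(-100\right) = \left(- \frac{17}{2}\right) \left(-100\right) = 850$)
$A - 26939 = 850 - 26939 = -26089$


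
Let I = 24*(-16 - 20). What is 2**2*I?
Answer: -3456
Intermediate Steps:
I = -864 (I = 24*(-36) = -864)
2**2*I = 2**2*(-864) = 4*(-864) = -3456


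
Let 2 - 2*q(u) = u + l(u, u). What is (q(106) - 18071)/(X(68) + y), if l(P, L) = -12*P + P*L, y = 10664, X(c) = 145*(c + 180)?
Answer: -23105/46624 ≈ -0.49556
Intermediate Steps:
X(c) = 26100 + 145*c (X(c) = 145*(180 + c) = 26100 + 145*c)
l(P, L) = -12*P + L*P
q(u) = 1 - u/2 - u*(-12 + u)/2 (q(u) = 1 - (u + u*(-12 + u))/2 = 1 + (-u/2 - u*(-12 + u)/2) = 1 - u/2 - u*(-12 + u)/2)
(q(106) - 18071)/(X(68) + y) = ((1 - ½*106 - ½*106*(-12 + 106)) - 18071)/((26100 + 145*68) + 10664) = ((1 - 53 - ½*106*94) - 18071)/((26100 + 9860) + 10664) = ((1 - 53 - 4982) - 18071)/(35960 + 10664) = (-5034 - 18071)/46624 = -23105*1/46624 = -23105/46624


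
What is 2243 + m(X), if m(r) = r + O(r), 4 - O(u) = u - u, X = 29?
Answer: 2276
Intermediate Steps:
O(u) = 4 (O(u) = 4 - (u - u) = 4 - 1*0 = 4 + 0 = 4)
m(r) = 4 + r (m(r) = r + 4 = 4 + r)
2243 + m(X) = 2243 + (4 + 29) = 2243 + 33 = 2276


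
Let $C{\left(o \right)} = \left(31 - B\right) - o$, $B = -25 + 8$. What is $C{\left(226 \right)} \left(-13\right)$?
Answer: $2314$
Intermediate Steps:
$B = -17$
$C{\left(o \right)} = 48 - o$ ($C{\left(o \right)} = \left(31 - -17\right) - o = \left(31 + 17\right) - o = 48 - o$)
$C{\left(226 \right)} \left(-13\right) = \left(48 - 226\right) \left(-13\right) = \left(-178\right) \left(-13\right) = 2314$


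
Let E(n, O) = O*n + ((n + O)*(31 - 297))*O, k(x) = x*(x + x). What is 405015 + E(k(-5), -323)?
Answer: -23066749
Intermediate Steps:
k(x) = 2*x² (k(x) = x*(2*x) = 2*x²)
E(n, O) = O*n + O*(-266*O - 266*n) (E(n, O) = O*n + ((O + n)*(-266))*O = O*n + (-266*O - 266*n)*O = O*n + O*(-266*O - 266*n))
405015 + E(k(-5), -323) = 405015 - 1*(-323)*(265*(2*(-5)²) + 266*(-323)) = 405015 - 1*(-323)*(265*(2*25) - 85918) = 405015 - 1*(-323)*(265*50 - 85918) = 405015 - 1*(-323)*(13250 - 85918) = 405015 - 1*(-323)*(-72668) = 405015 - 23471764 = -23066749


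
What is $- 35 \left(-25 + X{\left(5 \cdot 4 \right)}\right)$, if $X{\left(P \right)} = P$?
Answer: $175$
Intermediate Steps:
$- 35 \left(-25 + X{\left(5 \cdot 4 \right)}\right) = - 35 \left(-25 + 5 \cdot 4\right) = - 35 \left(-25 + 20\right) = \left(-35\right) \left(-5\right) = 175$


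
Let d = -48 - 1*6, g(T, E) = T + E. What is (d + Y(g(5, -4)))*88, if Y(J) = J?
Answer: -4664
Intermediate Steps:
g(T, E) = E + T
d = -54 (d = -48 - 6 = -54)
(d + Y(g(5, -4)))*88 = (-54 + (-4 + 5))*88 = (-54 + 1)*88 = -53*88 = -4664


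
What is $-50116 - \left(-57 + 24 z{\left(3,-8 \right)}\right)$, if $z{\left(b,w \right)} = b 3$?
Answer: $-50275$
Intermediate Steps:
$z{\left(b,w \right)} = 3 b$
$-50116 - \left(-57 + 24 z{\left(3,-8 \right)}\right) = -50116 + \left(57 - 24 \cdot 3 \cdot 3\right) = -50116 + \left(57 - 216\right) = -50116 - 159 = -50275$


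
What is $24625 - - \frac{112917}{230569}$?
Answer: $\frac{5677874542}{230569} \approx 24626.0$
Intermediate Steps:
$24625 - - \frac{112917}{230569} = 24625 + \frac{112917}{230569} = \frac{5677874542}{230569}$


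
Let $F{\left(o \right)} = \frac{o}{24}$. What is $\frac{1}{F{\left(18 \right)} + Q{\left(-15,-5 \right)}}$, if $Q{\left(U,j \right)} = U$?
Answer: $- \frac{4}{57} \approx -0.070175$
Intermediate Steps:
$F{\left(o \right)} = \frac{o}{24}$ ($F{\left(o \right)} = o \frac{1}{24} = \frac{o}{24}$)
$\frac{1}{F{\left(18 \right)} + Q{\left(-15,-5 \right)}} = \frac{1}{\frac{1}{24} \cdot 18 - 15} = \frac{1}{\frac{3}{4} - 15} = \frac{1}{- \frac{57}{4}} = - \frac{4}{57}$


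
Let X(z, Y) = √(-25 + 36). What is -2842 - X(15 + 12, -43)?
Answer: -2842 - √11 ≈ -2845.3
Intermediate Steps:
X(z, Y) = √11
-2842 - X(15 + 12, -43) = -2842 - √11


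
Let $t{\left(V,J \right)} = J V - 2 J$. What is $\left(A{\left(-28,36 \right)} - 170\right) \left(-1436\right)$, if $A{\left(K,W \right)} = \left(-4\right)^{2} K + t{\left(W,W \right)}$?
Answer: $-870216$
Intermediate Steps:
$t{\left(V,J \right)} = - 2 J + J V$
$A{\left(K,W \right)} = 16 K + W \left(-2 + W\right)$ ($A{\left(K,W \right)} = \left(-4\right)^{2} K + W \left(-2 + W\right) = 16 K + W \left(-2 + W\right)$)
$\left(A{\left(-28,36 \right)} - 170\right) \left(-1436\right) = \left(\left(16 \left(-28\right) + 36 \left(-2 + 36\right)\right) - 170\right) \left(-1436\right) = \left(\left(-448 + 36 \cdot 34\right) - 170\right) \left(-1436\right) = \left(\left(-448 + 1224\right) - 170\right) \left(-1436\right) = \left(776 - 170\right) \left(-1436\right) = 606 \left(-1436\right) = -870216$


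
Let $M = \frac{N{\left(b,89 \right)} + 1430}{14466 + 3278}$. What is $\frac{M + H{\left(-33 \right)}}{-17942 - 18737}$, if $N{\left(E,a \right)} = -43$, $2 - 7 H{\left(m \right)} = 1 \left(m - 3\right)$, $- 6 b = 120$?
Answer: $- \frac{683981}{4555825232} \approx -0.00015013$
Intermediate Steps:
$b = -20$ ($b = \left(- \frac{1}{6}\right) 120 = -20$)
$H{\left(m \right)} = \frac{5}{7} - \frac{m}{7}$ ($H{\left(m \right)} = \frac{2}{7} - \frac{1 \left(m - 3\right)}{7} = \frac{2}{7} - \frac{1 \left(-3 + m\right)}{7} = \frac{2}{7} - \frac{-3 + m}{7} = \frac{2}{7} - \left(- \frac{3}{7} + \frac{m}{7}\right) = \frac{5}{7} - \frac{m}{7}$)
$M = \frac{1387}{17744}$ ($M = \frac{-43 + 1430}{14466 + 3278} = \frac{1387}{17744} \approx 0.078167$)
$\frac{M + H{\left(-33 \right)}}{-17942 - 18737} = \frac{\frac{1387}{17744} + \left(\frac{5}{7} - - \frac{33}{7}\right)}{-17942 - 18737} = \frac{\frac{1387}{17744} + \left(\frac{5}{7} + \frac{33}{7}\right)}{-36679} = \left(\frac{1387}{17744} + \frac{38}{7}\right) \left(- \frac{1}{36679}\right) = \frac{683981}{124208} \left(- \frac{1}{36679}\right) = - \frac{683981}{4555825232}$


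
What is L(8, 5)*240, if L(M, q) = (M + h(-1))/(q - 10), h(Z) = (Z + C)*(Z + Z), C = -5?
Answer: -960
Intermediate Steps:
h(Z) = 2*Z*(-5 + Z) (h(Z) = (Z - 5)*(Z + Z) = (-5 + Z)*(2*Z) = 2*Z*(-5 + Z))
L(M, q) = (12 + M)/(-10 + q) (L(M, q) = (M + 2*(-1)*(-5 - 1))/(q - 10) = (M + 2*(-1)*(-6))/(-10 + q) = (M + 12)/(-10 + q) = (12 + M)/(-10 + q))
L(8, 5)*240 = ((12 + 8)/(-10 + 5))*240 = (20/(-5))*240 = -⅕*20*240 = -4*240 = -960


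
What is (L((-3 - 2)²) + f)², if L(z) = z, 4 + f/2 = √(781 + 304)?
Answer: 4629 + 68*√1085 ≈ 6868.9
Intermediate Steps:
f = -8 + 2*√1085 (f = -8 + 2*√(781 + 304) = -8 + 2*√1085 ≈ 57.879)
(L((-3 - 2)²) + f)² = ((-3 - 2)² + (-8 + 2*√1085))² = ((-5)² + (-8 + 2*√1085))² = (25 + (-8 + 2*√1085))² = (17 + 2*√1085)²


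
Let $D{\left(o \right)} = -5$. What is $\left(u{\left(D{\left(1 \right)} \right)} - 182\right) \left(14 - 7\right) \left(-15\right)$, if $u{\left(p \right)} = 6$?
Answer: $18480$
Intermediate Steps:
$\left(u{\left(D{\left(1 \right)} \right)} - 182\right) \left(14 - 7\right) \left(-15\right) = \left(6 - 182\right) \left(14 - 7\right) \left(-15\right) = - 176 \cdot 7 \left(-15\right) = \left(-176\right) \left(-105\right) = 18480$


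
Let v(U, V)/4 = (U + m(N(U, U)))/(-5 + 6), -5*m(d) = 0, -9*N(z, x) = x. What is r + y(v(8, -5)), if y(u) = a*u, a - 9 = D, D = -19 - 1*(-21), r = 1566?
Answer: 1918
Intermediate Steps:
N(z, x) = -x/9
m(d) = 0 (m(d) = -⅕*0 = 0)
D = 2 (D = -19 + 21 = 2)
a = 11 (a = 9 + 2 = 11)
v(U, V) = 4*U (v(U, V) = 4*((U + 0)/(-5 + 6)) = 4*(U/1) = 4*(U*1) = 4*U)
y(u) = 11*u
r + y(v(8, -5)) = 1566 + 11*(4*8) = 1566 + 11*32 = 1566 + 352 = 1918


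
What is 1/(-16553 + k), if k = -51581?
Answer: -1/68134 ≈ -1.4677e-5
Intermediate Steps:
1/(-16553 + k) = 1/(-16553 - 51581) = 1/(-68134) = -1/68134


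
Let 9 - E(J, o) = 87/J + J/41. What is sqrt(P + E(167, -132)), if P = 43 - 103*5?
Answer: I*sqrt(21921471599)/6847 ≈ 21.624*I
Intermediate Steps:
E(J, o) = 9 - 87/J - J/41 (E(J, o) = 9 - (87/J + J/41) = 9 + (-87/J - J/41) = 9 - 87/J - J/41)
P = -472 (P = 43 - 515 = -472)
sqrt(P + E(167, -132)) = sqrt(-472 + (9 - 87/167 - 1/41*167)) = sqrt(-472 + (9 - 87*1/167 - 167/41)) = sqrt(-472 + (9 - 87/167 - 167/41)) = sqrt(-472 + 30167/6847) = sqrt(-3201617/6847) = I*sqrt(21921471599)/6847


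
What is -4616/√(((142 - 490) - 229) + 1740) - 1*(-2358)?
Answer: 2358 - 4616*√1163/1163 ≈ 2222.6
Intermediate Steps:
-4616/√(((142 - 490) - 229) + 1740) - 1*(-2358) = -4616/√((-348 - 229) + 1740) + 2358 = -4616/√(-577 + 1740) + 2358 = -4616*√1163/1163 + 2358 = 2358 - 4616*√1163/1163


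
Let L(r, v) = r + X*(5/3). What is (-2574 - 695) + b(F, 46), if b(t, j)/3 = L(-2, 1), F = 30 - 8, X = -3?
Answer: -3290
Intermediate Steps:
F = 22
L(r, v) = -5 + r (L(r, v) = r - 15/3 = r - 3*5/3 = r - 5 = -5 + r)
b(t, j) = -21 (b(t, j) = 3*(-5 - 2) = 3*(-7) = -21)
(-2574 - 695) + b(F, 46) = (-2574 - 695) - 21 = -3269 - 21 = -3290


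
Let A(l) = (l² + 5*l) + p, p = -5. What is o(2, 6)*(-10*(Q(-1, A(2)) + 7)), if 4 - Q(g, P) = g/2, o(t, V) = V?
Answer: -690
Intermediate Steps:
A(l) = -5 + l² + 5*l (A(l) = (l² + 5*l) - 5 = -5 + l² + 5*l)
Q(g, P) = 4 - g/2
o(2, 6)*(-10*(Q(-1, A(2)) + 7)) = 6*(-10*((4 - ½*(-1)) + 7)) = 6*(-10*((4 + ½) + 7)) = 6*(-10*(9/2 + 7)) = 6*(-10*23/2) = 6*(-115) = -690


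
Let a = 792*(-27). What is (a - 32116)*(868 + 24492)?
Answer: -1356760000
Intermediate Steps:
a = -21384
(a - 32116)*(868 + 24492) = (-21384 - 32116)*(868 + 24492) = -53500*25360 = -1356760000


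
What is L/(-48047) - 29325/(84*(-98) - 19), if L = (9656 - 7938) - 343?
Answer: 1397633150/396435797 ≈ 3.5255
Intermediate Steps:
L = 1375 (L = 1718 - 343 = 1375)
L/(-48047) - 29325/(84*(-98) - 19) = 1375/(-48047) - 29325/(84*(-98) - 19) = 1375*(-1/48047) - 29325/(-8232 - 19) = -1375/48047 - 29325/(-8251) = -1375/48047 - 29325*(-1/8251) = -1375/48047 + 29325/8251 = 1397633150/396435797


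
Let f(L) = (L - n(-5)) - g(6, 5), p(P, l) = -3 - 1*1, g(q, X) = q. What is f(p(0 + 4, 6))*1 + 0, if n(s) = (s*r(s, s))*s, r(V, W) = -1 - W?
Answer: -110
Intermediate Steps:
p(P, l) = -4 (p(P, l) = -3 - 1 = -4)
n(s) = s²*(-1 - s) (n(s) = (s*(-1 - s))*s = s²*(-1 - s))
f(L) = -106 + L (f(L) = (L - (-5)²*(-1 - 1*(-5))) - 1*6 = (L - 25*(-1 + 5)) - 6 = (L - 25*4) - 6 = (L - 1*100) - 6 = (L - 100) - 6 = (-100 + L) - 6 = -106 + L)
f(p(0 + 4, 6))*1 + 0 = (-106 - 4)*1 + 0 = -110*1 + 0 = -110 + 0 = -110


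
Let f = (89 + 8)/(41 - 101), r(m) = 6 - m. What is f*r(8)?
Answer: 97/30 ≈ 3.2333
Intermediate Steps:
f = -97/60 (f = 97/(-60) = 97*(-1/60) = -97/60 ≈ -1.6167)
f*r(8) = -97*(6 - 1*8)/60 = -97*(6 - 8)/60 = -97/60*(-2) = 97/30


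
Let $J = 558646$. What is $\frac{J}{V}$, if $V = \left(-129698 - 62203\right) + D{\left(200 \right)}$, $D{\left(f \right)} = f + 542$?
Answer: $- \frac{558646}{191159} \approx -2.9224$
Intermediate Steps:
$D{\left(f \right)} = 542 + f$
$V = -191159$ ($V = \left(-129698 - 62203\right) + \left(542 + 200\right) = -191901 + 742 = -191159$)
$\frac{J}{V} = \frac{558646}{-191159} = 558646 \left(- \frac{1}{191159}\right) = - \frac{558646}{191159}$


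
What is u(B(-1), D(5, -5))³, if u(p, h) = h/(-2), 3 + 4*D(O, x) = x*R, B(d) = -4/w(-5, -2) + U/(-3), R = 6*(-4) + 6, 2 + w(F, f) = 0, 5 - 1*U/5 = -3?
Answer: -658503/512 ≈ -1286.1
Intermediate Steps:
U = 40 (U = 25 - 5*(-3) = 25 + 15 = 40)
w(F, f) = -2 (w(F, f) = -2 + 0 = -2)
R = -18 (R = -24 + 6 = -18)
B(d) = -34/3 (B(d) = -4/(-2) + 40/(-3) = -4*(-½) + 40*(-⅓) = 2 - 40/3 = -34/3)
D(O, x) = -¾ - 9*x/2 (D(O, x) = -¾ + (x*(-18))/4 = -¾ + (-18*x)/4 = -¾ - 9*x/2)
u(p, h) = -h/2 (u(p, h) = h*(-½) = -h/2)
u(B(-1), D(5, -5))³ = (-(-¾ - 9/2*(-5))/2)³ = (-(-¾ + 45/2)/2)³ = (-½*87/4)³ = (-87/8)³ = -658503/512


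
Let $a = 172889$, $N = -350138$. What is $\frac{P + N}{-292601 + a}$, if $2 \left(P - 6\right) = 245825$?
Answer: $\frac{454439}{239424} \approx 1.8981$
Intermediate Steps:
$P = \frac{245837}{2}$ ($P = 6 + \frac{1}{2} \cdot 245825 = 6 + \frac{245825}{2} = \frac{245837}{2} \approx 1.2292 \cdot 10^{5}$)
$\frac{P + N}{-292601 + a} = \frac{\frac{245837}{2} - 350138}{-292601 + 172889} = - \frac{454439}{2 \left(-119712\right)} = \left(- \frac{454439}{2}\right) \left(- \frac{1}{119712}\right) = \frac{454439}{239424}$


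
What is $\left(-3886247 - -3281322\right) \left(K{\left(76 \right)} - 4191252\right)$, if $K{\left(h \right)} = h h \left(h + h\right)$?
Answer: $2004298002500$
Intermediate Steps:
$K{\left(h \right)} = 2 h^{3}$ ($K{\left(h \right)} = h^{2} \cdot 2 h = 2 h^{3}$)
$\left(-3886247 - -3281322\right) \left(K{\left(76 \right)} - 4191252\right) = \left(-3886247 - -3281322\right) \left(2 \cdot 76^{3} - 4191252\right) = \left(-3886247 + 3281322\right) \left(2 \cdot 438976 - 4191252\right) = - 604925 \left(877952 - 4191252\right) = \left(-604925\right) \left(-3313300\right) = 2004298002500$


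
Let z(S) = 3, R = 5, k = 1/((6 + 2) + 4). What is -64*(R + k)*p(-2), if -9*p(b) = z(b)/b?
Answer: -488/9 ≈ -54.222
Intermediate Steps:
k = 1/12 (k = 1/(8 + 4) = 1/12 ≈ 0.083333)
p(b) = -1/(3*b)
-64*(R + k)*p(-2) = -64*(5 + 1/12)*(-1/3/(-2)) = -976*(-1/3*(-1/2))/3 = -976/(3*6) = -64*61/72 = -488/9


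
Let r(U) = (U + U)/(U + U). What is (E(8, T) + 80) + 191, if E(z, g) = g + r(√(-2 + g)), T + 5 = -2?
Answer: 265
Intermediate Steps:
T = -7 (T = -5 - 2 = -7)
r(U) = 1 (r(U) = (2*U)/((2*U)) = (2*U)*(1/(2*U)) = 1)
E(z, g) = 1 + g (E(z, g) = g + 1 = 1 + g)
(E(8, T) + 80) + 191 = ((1 - 7) + 80) + 191 = (-6 + 80) + 191 = 74 + 191 = 265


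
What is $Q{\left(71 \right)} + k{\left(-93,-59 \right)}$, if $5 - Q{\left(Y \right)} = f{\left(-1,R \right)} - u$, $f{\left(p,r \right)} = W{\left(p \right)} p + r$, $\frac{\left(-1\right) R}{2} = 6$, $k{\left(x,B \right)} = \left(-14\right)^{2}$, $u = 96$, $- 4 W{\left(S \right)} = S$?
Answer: $\frac{1237}{4} \approx 309.25$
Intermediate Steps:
$W{\left(S \right)} = - \frac{S}{4}$
$k{\left(x,B \right)} = 196$
$R = -12$ ($R = \left(-2\right) 6 = -12$)
$f{\left(p,r \right)} = r - \frac{p^{2}}{4}$ ($f{\left(p,r \right)} = - \frac{p}{4} p + r = - \frac{p^{2}}{4} + r = r - \frac{p^{2}}{4}$)
$Q{\left(Y \right)} = \frac{453}{4}$ ($Q{\left(Y \right)} = 5 - \left(\left(-12 - \frac{\left(-1\right)^{2}}{4}\right) - 96\right) = 5 - \left(\left(-12 - \frac{1}{4}\right) - 96\right) = 5 - \left(- \frac{49}{4} - 96\right) = 5 - - \frac{433}{4} = 5 + \frac{433}{4} = \frac{453}{4}$)
$Q{\left(71 \right)} + k{\left(-93,-59 \right)} = \frac{453}{4} + 196 = \frac{1237}{4}$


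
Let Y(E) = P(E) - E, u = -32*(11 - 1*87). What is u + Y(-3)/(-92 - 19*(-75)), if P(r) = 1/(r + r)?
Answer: 19451153/7998 ≈ 2432.0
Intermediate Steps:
P(r) = 1/(2*r)
u = 2432 (u = -32*(11 - 87) = -32*(-76) = 2432)
Y(E) = 1/(2*E) - E
u + Y(-3)/(-92 - 19*(-75)) = 2432 + ((1/2)/(-3) - 1*(-3))/(-92 - 19*(-75)) = 2432 + ((1/2)*(-1/3) + 3)/(-92 + 1425) = 2432 + (-1/6 + 3)/1333 = 2432 + (17/6)*(1/1333) = 2432 + 17/7998 = 19451153/7998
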